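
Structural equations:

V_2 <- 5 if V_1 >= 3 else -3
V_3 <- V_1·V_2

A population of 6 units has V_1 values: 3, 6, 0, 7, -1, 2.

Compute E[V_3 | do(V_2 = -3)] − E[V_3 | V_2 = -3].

-7.5

do(V_2=-3) breaks V_2's dependence on V_1. With V_2=-3 fixed, V_3 across the units is -9, -18, 0, -21, 3, -6, mean -8.5.
E[V_3|V_2=-3] averages over only the 3 units with V_2=-3 (V_1 = 0, -1, 2): V_3 = 0, 3, -6, mean -1.
Difference = -8.5 − (-1) = -7.5.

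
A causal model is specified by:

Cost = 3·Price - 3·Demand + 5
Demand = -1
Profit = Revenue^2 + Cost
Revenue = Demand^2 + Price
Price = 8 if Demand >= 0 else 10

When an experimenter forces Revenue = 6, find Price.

The intervention breaks the incoming arrows to Revenue: Revenue = Demand^2 + Price no longer applies, and Revenue = 6.
Since Price is not a descendant of the intervened variable, it is unaffected.
Price = 8 if Demand >= 0 else 10  [with Demand=-1]  = 10

10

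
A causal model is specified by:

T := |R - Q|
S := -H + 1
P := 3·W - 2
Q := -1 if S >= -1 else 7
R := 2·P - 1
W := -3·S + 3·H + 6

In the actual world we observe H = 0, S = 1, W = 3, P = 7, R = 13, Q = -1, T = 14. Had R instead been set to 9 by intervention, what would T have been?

Under do(R=9), the mechanism R := 2·P - 1 is discarded; R is fixed at 9.
S = -H + 1  [with H=0]  = 1
Q = -1 if S >= -1 else 7  [with S=1]  = -1
T = |R - Q|  [with R=9, Q=-1]  = 10

10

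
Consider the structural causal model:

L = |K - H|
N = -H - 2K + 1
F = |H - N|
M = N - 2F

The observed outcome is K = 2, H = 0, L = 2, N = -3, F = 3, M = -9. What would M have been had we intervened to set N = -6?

Under do(N=-6), the mechanism N = -H - 2K + 1 is discarded; N is fixed at -6.
F = |H - N|  [with H=0, N=-6]  = 6
M = N - 2F  [with N=-6, F=6]  = -18

-18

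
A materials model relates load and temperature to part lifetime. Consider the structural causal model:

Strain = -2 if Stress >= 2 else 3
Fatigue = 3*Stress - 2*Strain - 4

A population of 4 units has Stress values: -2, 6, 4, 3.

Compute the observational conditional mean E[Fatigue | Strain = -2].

13

E[Fatigue|Strain=-2] averages over only the 3 units with Strain=-2 (Stress = 6, 4, 3): Fatigue = 18, 12, 9, mean 13.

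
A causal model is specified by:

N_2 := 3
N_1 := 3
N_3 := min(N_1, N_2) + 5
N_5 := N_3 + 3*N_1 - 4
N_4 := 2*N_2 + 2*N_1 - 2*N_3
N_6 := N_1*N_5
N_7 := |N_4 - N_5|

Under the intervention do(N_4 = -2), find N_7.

15

The intervention breaks the incoming arrows to N_4: N_4 := 2*N_2 + 2*N_1 - 2*N_3 no longer applies, and N_4 = -2.
N_3 = min(N_1, N_2) + 5  [with N_1=3, N_2=3]  = 8
N_5 = N_3 + 3*N_1 - 4  [with N_3=8, N_1=3]  = 13
N_7 = |N_4 - N_5|  [with N_4=-2, N_5=13]  = 15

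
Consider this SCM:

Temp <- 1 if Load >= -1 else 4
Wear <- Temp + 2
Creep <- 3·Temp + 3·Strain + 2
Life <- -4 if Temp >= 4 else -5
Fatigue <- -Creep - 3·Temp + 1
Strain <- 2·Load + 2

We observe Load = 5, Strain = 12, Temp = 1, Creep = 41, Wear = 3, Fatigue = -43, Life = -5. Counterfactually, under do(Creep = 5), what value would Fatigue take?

Under do(Creep=5), the mechanism Creep <- 3·Temp + 3·Strain + 2 is discarded; Creep is fixed at 5.
Temp = 1 if Load >= -1 else 4  [with Load=5]  = 1
Fatigue = -Creep - 3·Temp + 1  [with Creep=5, Temp=1]  = -7

-7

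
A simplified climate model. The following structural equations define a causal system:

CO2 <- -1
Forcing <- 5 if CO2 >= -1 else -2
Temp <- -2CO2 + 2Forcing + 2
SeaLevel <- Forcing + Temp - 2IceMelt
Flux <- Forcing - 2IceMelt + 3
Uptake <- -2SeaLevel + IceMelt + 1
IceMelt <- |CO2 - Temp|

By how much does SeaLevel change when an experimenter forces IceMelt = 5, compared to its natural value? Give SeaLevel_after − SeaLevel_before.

20

Intervening sets IceMelt = 5 and removes its equation (IceMelt <- |CO2 - Temp|).
Forcing = 5 if CO2 >= -1 else -2  [with CO2=-1]  = 5
Temp = -2CO2 + 2Forcing + 2  [with CO2=-1, Forcing=5]  = 14
SeaLevel = Forcing + Temp - 2IceMelt  [with Forcing=5, Temp=14, IceMelt=5]  = 9
Without intervention: Forcing = 5 if CO2 >= -1 else -2  [with CO2=-1]  = 5; Temp = -2CO2 + 2Forcing + 2  [with CO2=-1, Forcing=5]  = 14; IceMelt = |CO2 - Temp|  [with CO2=-1, Temp=14]  = 15; SeaLevel = Forcing + Temp - 2IceMelt  [with Forcing=5, Temp=14, IceMelt=15]  = -11.
Change = 9 − (-11) = 20.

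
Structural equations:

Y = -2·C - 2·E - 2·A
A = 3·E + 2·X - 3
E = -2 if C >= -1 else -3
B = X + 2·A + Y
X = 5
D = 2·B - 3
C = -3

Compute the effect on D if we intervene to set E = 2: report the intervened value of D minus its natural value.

The intervention breaks the incoming arrows to E: E = -2 if C >= -1 else -3 no longer applies, and E = 2.
A = 3·E + 2·X - 3  [with E=2, X=5]  = 13
Y = -2·C - 2·E - 2·A  [with C=-3, E=2, A=13]  = -24
B = X + 2·A + Y  [with X=5, A=13, Y=-24]  = 7
D = 2·B - 3  [with B=7]  = 11
Without intervention: E = -2 if C >= -1 else -3  [with C=-3]  = -3; A = 3·E + 2·X - 3  [with E=-3, X=5]  = -2; Y = -2·C - 2·E - 2·A  [with C=-3, E=-3, A=-2]  = 16; B = X + 2·A + Y  [with X=5, A=-2, Y=16]  = 17; D = 2·B - 3  [with B=17]  = 31.
Change = 11 − 31 = -20.

-20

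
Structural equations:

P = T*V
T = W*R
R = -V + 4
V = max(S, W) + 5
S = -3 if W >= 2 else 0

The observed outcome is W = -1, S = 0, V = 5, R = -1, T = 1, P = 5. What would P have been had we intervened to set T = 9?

The intervention breaks the incoming arrows to T: T = W*R no longer applies, and T = 9.
S = -3 if W >= 2 else 0  [with W=-1]  = 0
V = max(S, W) + 5  [with S=0, W=-1]  = 5
P = T*V  [with T=9, V=5]  = 45

45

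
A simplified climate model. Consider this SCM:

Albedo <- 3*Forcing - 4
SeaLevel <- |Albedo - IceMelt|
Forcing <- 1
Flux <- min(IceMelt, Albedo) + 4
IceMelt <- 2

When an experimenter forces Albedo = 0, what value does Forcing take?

1

Under do(Albedo=0), the mechanism Albedo <- 3*Forcing - 4 is discarded; Albedo is fixed at 0.
Forcing is not downstream of the intervention, so its value is determined by the original equations.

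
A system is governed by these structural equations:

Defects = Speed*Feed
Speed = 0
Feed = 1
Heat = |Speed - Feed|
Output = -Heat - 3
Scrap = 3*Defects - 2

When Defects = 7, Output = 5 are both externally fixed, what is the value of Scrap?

19

Setting Defects = 7, Output = 5 by intervention discards those variables' equations.
Scrap = 3*Defects - 2  [with Defects=7]  = 19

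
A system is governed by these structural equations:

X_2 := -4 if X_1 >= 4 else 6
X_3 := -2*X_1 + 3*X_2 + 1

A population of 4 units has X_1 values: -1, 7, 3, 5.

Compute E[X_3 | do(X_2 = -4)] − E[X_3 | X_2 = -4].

The intervention sets X_2=-4 in all 4 units regardless of X_1. Recomputing X_3 per unit gives -9, -25, -17, -21; average -18.
Observing X_2=-4 restricts to units where X_2's equation naturally yields -4: X_1 ∈ {7, 5}. In that subpopulation X_3 = -25, -21, mean -23.
Difference = -18 − (-23) = 5.

5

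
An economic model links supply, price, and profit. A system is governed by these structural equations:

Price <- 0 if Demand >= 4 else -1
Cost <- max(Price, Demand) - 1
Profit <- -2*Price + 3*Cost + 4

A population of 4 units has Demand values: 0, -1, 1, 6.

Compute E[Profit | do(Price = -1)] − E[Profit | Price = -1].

do(Price=-1) breaks Price's dependence on Demand. With Price=-1 fixed, Profit across the units is 3, 0, 6, 21, mean 7.5.
Observing Price=-1 restricts to units where Price's equation naturally yields -1: Demand ∈ {0, -1, 1}. In that subpopulation Profit = 3, 0, 6, mean 3.
Difference = 7.5 − 3 = 4.5.

4.5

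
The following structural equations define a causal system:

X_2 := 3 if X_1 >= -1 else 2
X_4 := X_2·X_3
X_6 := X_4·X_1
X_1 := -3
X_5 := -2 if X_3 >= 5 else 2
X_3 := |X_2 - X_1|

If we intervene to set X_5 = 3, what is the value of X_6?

The intervention breaks the incoming arrows to X_5: X_5 := -2 if X_3 >= 5 else 2 no longer applies, and X_5 = 3.
Since X_6 is not a descendant of the intervened variable, it is unaffected.
X_2 = 3 if X_1 >= -1 else 2  [with X_1=-3]  = 2
X_3 = |X_2 - X_1|  [with X_2=2, X_1=-3]  = 5
X_4 = X_2·X_3  [with X_2=2, X_3=5]  = 10
X_6 = X_4·X_1  [with X_4=10, X_1=-3]  = -30

-30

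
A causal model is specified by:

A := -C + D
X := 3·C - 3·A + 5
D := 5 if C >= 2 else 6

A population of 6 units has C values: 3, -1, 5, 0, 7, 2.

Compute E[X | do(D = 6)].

do(D=6) breaks D's dependence on C. With D=6 fixed, X across the units is 5, -19, 17, -13, 29, -1, mean 3.

3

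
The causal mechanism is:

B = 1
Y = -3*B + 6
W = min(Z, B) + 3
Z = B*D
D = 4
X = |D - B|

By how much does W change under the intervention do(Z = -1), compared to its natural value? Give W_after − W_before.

Intervening sets Z = -1 and removes its equation (Z = B*D).
W = min(Z, B) + 3  [with Z=-1, B=1]  = 2
Without intervention: Z = B*D  [with B=1, D=4]  = 4; W = min(Z, B) + 3  [with Z=4, B=1]  = 4.
Change = 2 − 4 = -2.

-2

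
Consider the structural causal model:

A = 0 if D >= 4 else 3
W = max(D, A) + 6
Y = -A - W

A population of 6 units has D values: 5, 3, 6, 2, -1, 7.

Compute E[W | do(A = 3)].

do(A=3) breaks A's dependence on D. With A=3 fixed, W across the units is 11, 9, 12, 9, 9, 13, mean 10.5.

10.5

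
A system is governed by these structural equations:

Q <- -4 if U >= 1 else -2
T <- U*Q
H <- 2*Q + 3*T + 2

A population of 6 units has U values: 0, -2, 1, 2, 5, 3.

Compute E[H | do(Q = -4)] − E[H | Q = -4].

The intervention sets Q=-4 in all 6 units regardless of U. Recomputing H per unit gives -6, 18, -18, -30, -66, -42; average -24.
Observing Q=-4 restricts to units where Q's equation naturally yields -4: U ∈ {1, 2, 5, 3}. In that subpopulation H = -18, -30, -66, -42, mean -39.
Difference = -24 − (-39) = 15.

15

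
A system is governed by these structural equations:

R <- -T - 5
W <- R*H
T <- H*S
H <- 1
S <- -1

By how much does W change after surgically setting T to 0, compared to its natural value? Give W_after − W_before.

-1

do(T=0) replaces the equation T <- H*S with the constant T = 0.
R = -T - 5  [with T=0]  = -5
W = R*H  [with R=-5, H=1]  = -5
Without intervention: T = H*S  [with H=1, S=-1]  = -1; R = -T - 5  [with T=-1]  = -4; W = R*H  [with R=-4, H=1]  = -4.
Change = -5 − (-4) = -1.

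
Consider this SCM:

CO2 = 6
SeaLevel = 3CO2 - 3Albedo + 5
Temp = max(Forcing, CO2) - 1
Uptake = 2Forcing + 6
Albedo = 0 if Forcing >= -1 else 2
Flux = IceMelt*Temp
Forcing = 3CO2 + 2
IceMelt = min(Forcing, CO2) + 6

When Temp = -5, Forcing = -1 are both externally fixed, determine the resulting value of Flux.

The joint intervention fixes Temp = -5, Forcing = -1, removing each variable's own equation.
IceMelt = min(Forcing, CO2) + 6  [with Forcing=-1, CO2=6]  = 5
Flux = IceMelt*Temp  [with IceMelt=5, Temp=-5]  = -25

-25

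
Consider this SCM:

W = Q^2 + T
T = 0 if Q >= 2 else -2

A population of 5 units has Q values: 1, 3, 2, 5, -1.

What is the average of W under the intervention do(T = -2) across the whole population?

do(T=-2) breaks T's dependence on Q. With T=-2 fixed, W across the units is -1, 7, 2, 23, -1, mean 6.

6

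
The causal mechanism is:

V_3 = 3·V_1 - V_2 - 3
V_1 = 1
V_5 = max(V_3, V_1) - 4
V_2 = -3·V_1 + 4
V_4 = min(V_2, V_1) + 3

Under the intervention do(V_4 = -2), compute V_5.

Intervening sets V_4 = -2 and removes its equation (V_4 = min(V_2, V_1) + 3).
No directed path runs from V_4 to V_5, so V_5 keeps its natural value.
V_2 = -3·V_1 + 4  [with V_1=1]  = 1
V_3 = 3·V_1 - V_2 - 3  [with V_1=1, V_2=1]  = -1
V_5 = max(V_3, V_1) - 4  [with V_3=-1, V_1=1]  = -3

-3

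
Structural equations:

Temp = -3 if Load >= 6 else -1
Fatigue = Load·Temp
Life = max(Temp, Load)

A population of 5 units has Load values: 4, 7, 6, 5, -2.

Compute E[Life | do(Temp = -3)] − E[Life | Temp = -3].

-2.5

do(Temp=-3) breaks Temp's dependence on Load. With Temp=-3 fixed, Life across the units is 4, 7, 6, 5, -2, mean 4.
Conditioning on Temp=-3 selects the 2 unit(s) with Load ∈ {7, 6}. Their Life values: 7, 6. Mean = 6.5.
Difference = 4 − 6.5 = -2.5.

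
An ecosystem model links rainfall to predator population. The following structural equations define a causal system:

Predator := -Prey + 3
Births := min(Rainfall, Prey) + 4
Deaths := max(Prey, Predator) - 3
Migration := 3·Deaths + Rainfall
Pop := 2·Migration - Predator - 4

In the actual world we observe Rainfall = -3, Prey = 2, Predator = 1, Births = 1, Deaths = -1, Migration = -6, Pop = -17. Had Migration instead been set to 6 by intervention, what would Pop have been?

Intervening sets Migration = 6 and removes its equation (Migration := 3·Deaths + Rainfall).
Predator = -Prey + 3  [with Prey=2]  = 1
Pop = 2·Migration - Predator - 4  [with Migration=6, Predator=1]  = 7

7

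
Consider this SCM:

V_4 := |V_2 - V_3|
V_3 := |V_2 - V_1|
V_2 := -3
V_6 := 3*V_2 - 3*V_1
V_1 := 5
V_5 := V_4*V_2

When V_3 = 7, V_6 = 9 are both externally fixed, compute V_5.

The joint intervention fixes V_3 = 7, V_6 = 9, removing each variable's own equation.
V_4 = |V_2 - V_3|  [with V_2=-3, V_3=7]  = 10
V_5 = V_4*V_2  [with V_4=10, V_2=-3]  = -30

-30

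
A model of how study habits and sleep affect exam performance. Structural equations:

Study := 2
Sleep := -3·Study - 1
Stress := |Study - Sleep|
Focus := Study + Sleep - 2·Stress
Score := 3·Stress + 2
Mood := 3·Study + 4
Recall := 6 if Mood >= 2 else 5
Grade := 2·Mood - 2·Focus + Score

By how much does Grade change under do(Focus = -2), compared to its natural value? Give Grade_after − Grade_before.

-42

do(Focus=-2) replaces the equation Focus := Study + Sleep - 2·Stress with the constant Focus = -2.
Sleep = -3·Study - 1  [with Study=2]  = -7
Stress = |Study - Sleep|  [with Study=2, Sleep=-7]  = 9
Score = 3·Stress + 2  [with Stress=9]  = 29
Mood = 3·Study + 4  [with Study=2]  = 10
Grade = 2·Mood - 2·Focus + Score  [with Mood=10, Focus=-2, Score=29]  = 53
Without intervention: Sleep = -3·Study - 1  [with Study=2]  = -7; Stress = |Study - Sleep|  [with Study=2, Sleep=-7]  = 9; Focus = Study + Sleep - 2·Stress  [with Study=2, Sleep=-7, Stress=9]  = -23; Score = 3·Stress + 2  [with Stress=9]  = 29; Mood = 3·Study + 4  [with Study=2]  = 10; Grade = 2·Mood - 2·Focus + Score  [with Mood=10, Focus=-23, Score=29]  = 95.
Change = 53 − 95 = -42.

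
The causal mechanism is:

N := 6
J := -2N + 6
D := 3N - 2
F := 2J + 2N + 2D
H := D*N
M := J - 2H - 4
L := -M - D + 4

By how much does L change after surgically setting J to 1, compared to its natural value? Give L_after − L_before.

-7

Under do(J=1), the mechanism J := -2N + 6 is discarded; J is fixed at 1.
D = 3N - 2  [with N=6]  = 16
H = D*N  [with D=16, N=6]  = 96
M = J - 2H - 4  [with J=1, H=96]  = -195
L = -M - D + 4  [with M=-195, D=16]  = 183
Without intervention: J = -2N + 6  [with N=6]  = -6; D = 3N - 2  [with N=6]  = 16; H = D*N  [with D=16, N=6]  = 96; M = J - 2H - 4  [with J=-6, H=96]  = -202; L = -M - D + 4  [with M=-202, D=16]  = 190.
Change = 183 − 190 = -7.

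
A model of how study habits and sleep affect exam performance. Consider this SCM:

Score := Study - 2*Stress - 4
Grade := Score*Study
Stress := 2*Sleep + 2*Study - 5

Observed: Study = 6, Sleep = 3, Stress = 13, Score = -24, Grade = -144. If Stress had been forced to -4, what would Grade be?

do(Stress=-4) replaces the equation Stress := 2*Sleep + 2*Study - 5 with the constant Stress = -4.
Score = Study - 2*Stress - 4  [with Study=6, Stress=-4]  = 10
Grade = Score*Study  [with Score=10, Study=6]  = 60

60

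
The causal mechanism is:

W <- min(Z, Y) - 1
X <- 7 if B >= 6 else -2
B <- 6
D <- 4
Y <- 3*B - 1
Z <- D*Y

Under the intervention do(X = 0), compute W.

Under do(X=0), the mechanism X <- 7 if B >= 6 else -2 is discarded; X is fixed at 0.
Since W is not a descendant of the intervened variable, it is unaffected.
Y = 3*B - 1  [with B=6]  = 17
Z = D*Y  [with D=4, Y=17]  = 68
W = min(Z, Y) - 1  [with Z=68, Y=17]  = 16

16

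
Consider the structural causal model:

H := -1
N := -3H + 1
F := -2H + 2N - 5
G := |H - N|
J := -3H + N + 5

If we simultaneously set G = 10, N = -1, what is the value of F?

Setting G = 10, N = -1 by intervention discards those variables' equations.
F = -2H + 2N - 5  [with H=-1, N=-1]  = -5

-5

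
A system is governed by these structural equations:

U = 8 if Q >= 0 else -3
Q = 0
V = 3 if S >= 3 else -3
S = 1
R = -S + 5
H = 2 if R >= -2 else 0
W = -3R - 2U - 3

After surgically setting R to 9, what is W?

Under do(R=9), the mechanism R = -S + 5 is discarded; R is fixed at 9.
U = 8 if Q >= 0 else -3  [with Q=0]  = 8
W = -3R - 2U - 3  [with R=9, U=8]  = -46

-46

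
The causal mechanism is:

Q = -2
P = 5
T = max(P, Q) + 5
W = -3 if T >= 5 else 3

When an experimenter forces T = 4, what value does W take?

The intervention breaks the incoming arrows to T: T = max(P, Q) + 5 no longer applies, and T = 4.
W = -3 if T >= 5 else 3  [with T=4]  = 3

3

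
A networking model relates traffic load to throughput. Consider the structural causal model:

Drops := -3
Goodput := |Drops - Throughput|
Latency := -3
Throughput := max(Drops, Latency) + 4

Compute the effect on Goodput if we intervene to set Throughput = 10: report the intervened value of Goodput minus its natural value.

9

The intervention breaks the incoming arrows to Throughput: Throughput := max(Drops, Latency) + 4 no longer applies, and Throughput = 10.
Goodput = |Drops - Throughput|  [with Drops=-3, Throughput=10]  = 13
Without intervention: Throughput = max(Drops, Latency) + 4  [with Drops=-3, Latency=-3]  = 1; Goodput = |Drops - Throughput|  [with Drops=-3, Throughput=1]  = 4.
Change = 13 − 4 = 9.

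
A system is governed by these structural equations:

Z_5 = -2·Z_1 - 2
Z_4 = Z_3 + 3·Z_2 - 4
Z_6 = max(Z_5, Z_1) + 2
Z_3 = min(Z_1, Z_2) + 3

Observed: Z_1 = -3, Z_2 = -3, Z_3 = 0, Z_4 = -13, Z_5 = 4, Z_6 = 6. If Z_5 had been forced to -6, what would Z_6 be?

The intervention breaks the incoming arrows to Z_5: Z_5 = -2·Z_1 - 2 no longer applies, and Z_5 = -6.
Z_6 = max(Z_5, Z_1) + 2  [with Z_5=-6, Z_1=-3]  = -1

-1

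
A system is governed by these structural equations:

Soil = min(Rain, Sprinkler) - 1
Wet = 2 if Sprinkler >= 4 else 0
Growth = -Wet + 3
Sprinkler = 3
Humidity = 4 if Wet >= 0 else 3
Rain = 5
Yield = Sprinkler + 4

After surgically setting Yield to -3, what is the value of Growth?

The intervention breaks the incoming arrows to Yield: Yield = Sprinkler + 4 no longer applies, and Yield = -3.
Growth is not downstream of the intervention, so its value is determined by the original equations.
Wet = 2 if Sprinkler >= 4 else 0  [with Sprinkler=3]  = 0
Growth = -Wet + 3  [with Wet=0]  = 3

3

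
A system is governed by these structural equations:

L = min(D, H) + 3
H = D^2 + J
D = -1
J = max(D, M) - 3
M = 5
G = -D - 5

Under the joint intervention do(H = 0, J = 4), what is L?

2

The joint intervention fixes H = 0, J = 4, removing each variable's own equation.
L = min(D, H) + 3  [with D=-1, H=0]  = 2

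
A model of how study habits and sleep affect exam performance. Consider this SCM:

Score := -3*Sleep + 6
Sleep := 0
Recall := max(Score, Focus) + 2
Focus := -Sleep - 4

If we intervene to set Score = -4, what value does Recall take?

The intervention breaks the incoming arrows to Score: Score := -3*Sleep + 6 no longer applies, and Score = -4.
Focus = -Sleep - 4  [with Sleep=0]  = -4
Recall = max(Score, Focus) + 2  [with Score=-4, Focus=-4]  = -2

-2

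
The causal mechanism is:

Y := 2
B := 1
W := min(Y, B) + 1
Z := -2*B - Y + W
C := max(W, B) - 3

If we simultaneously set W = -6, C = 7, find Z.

-10

The joint intervention fixes W = -6, C = 7, removing each variable's own equation.
Z = -2*B - Y + W  [with B=1, Y=2, W=-6]  = -10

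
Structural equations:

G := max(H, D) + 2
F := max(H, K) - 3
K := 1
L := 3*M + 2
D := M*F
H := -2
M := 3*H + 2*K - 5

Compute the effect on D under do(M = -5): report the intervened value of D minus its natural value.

The intervention breaks the incoming arrows to M: M := 3*H + 2*K - 5 no longer applies, and M = -5.
F = max(H, K) - 3  [with H=-2, K=1]  = -2
D = M*F  [with M=-5, F=-2]  = 10
Without intervention: M = 3*H + 2*K - 5  [with H=-2, K=1]  = -9; F = max(H, K) - 3  [with H=-2, K=1]  = -2; D = M*F  [with M=-9, F=-2]  = 18.
Change = 10 − 18 = -8.

-8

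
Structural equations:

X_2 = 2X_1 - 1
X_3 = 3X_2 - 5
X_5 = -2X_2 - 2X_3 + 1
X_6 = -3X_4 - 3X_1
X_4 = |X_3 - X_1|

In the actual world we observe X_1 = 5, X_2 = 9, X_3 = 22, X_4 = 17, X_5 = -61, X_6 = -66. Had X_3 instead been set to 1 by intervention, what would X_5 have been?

-19

do(X_3=1) replaces the equation X_3 = 3X_2 - 5 with the constant X_3 = 1.
X_2 = 2X_1 - 1  [with X_1=5]  = 9
X_5 = -2X_2 - 2X_3 + 1  [with X_2=9, X_3=1]  = -19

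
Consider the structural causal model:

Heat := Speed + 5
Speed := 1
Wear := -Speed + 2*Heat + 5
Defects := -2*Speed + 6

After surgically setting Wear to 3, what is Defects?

4

The intervention breaks the incoming arrows to Wear: Wear := -Speed + 2*Heat + 5 no longer applies, and Wear = 3.
Defects is not downstream of the intervention, so its value is determined by the original equations.
Defects = -2*Speed + 6  [with Speed=1]  = 4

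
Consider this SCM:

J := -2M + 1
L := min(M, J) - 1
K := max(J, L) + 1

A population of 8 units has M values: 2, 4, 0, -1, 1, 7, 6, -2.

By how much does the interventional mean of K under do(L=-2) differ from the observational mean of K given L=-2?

-1

do(L=-2) breaks L's dependence on M. With L=-2 fixed, K across the units is -1, -1, 2, 4, 0, -1, -1, 6, mean 1.
Conditioning on L=-2 selects the 2 unit(s) with M ∈ {-1, 1}. Their K values: 4, 0. Mean = 2.
Difference = 1 − 2 = -1.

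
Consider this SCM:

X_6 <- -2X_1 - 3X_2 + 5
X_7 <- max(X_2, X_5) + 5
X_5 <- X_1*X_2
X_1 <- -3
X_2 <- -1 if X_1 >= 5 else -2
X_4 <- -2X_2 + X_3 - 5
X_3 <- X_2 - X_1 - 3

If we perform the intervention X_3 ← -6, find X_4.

-7

The intervention breaks the incoming arrows to X_3: X_3 <- X_2 - X_1 - 3 no longer applies, and X_3 = -6.
X_2 = -1 if X_1 >= 5 else -2  [with X_1=-3]  = -2
X_4 = -2X_2 + X_3 - 5  [with X_2=-2, X_3=-6]  = -7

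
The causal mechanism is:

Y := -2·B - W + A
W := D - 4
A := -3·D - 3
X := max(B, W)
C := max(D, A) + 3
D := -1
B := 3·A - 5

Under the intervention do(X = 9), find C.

Intervening sets X = 9 and removes its equation (X := max(B, W)).
No directed path runs from X to C, so C keeps its natural value.
A = -3·D - 3  [with D=-1]  = 0
C = max(D, A) + 3  [with D=-1, A=0]  = 3

3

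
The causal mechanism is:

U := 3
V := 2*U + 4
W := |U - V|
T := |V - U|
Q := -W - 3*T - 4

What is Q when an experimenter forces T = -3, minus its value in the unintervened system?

30

Intervening sets T = -3 and removes its equation (T := |V - U|).
V = 2*U + 4  [with U=3]  = 10
W = |U - V|  [with U=3, V=10]  = 7
Q = -W - 3*T - 4  [with W=7, T=-3]  = -2
Without intervention: V = 2*U + 4  [with U=3]  = 10; W = |U - V|  [with U=3, V=10]  = 7; T = |V - U|  [with V=10, U=3]  = 7; Q = -W - 3*T - 4  [with W=7, T=7]  = -32.
Change = -2 − (-32) = 30.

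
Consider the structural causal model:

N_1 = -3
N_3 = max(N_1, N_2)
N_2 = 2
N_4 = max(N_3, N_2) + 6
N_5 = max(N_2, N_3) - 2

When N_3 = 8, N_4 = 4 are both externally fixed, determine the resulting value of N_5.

6

Setting N_3 = 8, N_4 = 4 by intervention discards those variables' equations.
N_5 = max(N_2, N_3) - 2  [with N_2=2, N_3=8]  = 6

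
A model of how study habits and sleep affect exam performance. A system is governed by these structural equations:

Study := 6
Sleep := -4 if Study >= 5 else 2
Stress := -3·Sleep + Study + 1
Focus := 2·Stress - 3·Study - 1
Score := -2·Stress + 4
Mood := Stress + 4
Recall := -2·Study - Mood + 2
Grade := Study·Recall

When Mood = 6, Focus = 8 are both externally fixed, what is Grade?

Under do(Mood = 6, Focus = 8), each intervened variable's structural equation is replaced by its fixed value.
Recall = -2·Study - Mood + 2  [with Study=6, Mood=6]  = -16
Grade = Study·Recall  [with Study=6, Recall=-16]  = -96

-96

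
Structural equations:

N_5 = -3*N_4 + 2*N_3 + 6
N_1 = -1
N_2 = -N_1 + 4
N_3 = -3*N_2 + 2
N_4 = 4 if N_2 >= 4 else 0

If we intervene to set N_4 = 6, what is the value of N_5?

-38

Intervening sets N_4 = 6 and removes its equation (N_4 = 4 if N_2 >= 4 else 0).
N_2 = -N_1 + 4  [with N_1=-1]  = 5
N_3 = -3*N_2 + 2  [with N_2=5]  = -13
N_5 = -3*N_4 + 2*N_3 + 6  [with N_4=6, N_3=-13]  = -38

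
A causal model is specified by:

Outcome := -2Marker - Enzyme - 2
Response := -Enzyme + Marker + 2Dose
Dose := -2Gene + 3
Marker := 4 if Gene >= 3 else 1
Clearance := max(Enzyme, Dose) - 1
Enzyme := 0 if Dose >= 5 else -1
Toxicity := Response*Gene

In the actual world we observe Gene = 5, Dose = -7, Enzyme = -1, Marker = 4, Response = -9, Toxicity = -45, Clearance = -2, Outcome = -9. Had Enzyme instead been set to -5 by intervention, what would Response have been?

do(Enzyme=-5) replaces the equation Enzyme := 0 if Dose >= 5 else -1 with the constant Enzyme = -5.
Dose = -2Gene + 3  [with Gene=5]  = -7
Marker = 4 if Gene >= 3 else 1  [with Gene=5]  = 4
Response = -Enzyme + Marker + 2Dose  [with Enzyme=-5, Marker=4, Dose=-7]  = -5

-5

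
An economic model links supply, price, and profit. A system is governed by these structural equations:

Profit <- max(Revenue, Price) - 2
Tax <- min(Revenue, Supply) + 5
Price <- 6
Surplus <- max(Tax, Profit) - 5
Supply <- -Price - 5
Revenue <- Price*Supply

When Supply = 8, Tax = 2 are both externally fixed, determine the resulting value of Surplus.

41

The joint intervention fixes Supply = 8, Tax = 2, removing each variable's own equation.
Revenue = Price*Supply  [with Price=6, Supply=8]  = 48
Profit = max(Revenue, Price) - 2  [with Revenue=48, Price=6]  = 46
Surplus = max(Tax, Profit) - 5  [with Tax=2, Profit=46]  = 41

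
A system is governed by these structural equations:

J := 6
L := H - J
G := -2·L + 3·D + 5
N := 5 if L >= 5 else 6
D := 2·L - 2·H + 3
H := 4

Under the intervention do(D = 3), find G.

Intervening sets D = 3 and removes its equation (D := 2·L - 2·H + 3).
L = H - J  [with H=4, J=6]  = -2
G = -2·L + 3·D + 5  [with L=-2, D=3]  = 18

18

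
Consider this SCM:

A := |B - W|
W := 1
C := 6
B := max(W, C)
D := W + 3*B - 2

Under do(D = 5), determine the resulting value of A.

5

Intervening sets D = 5 and removes its equation (D := W + 3*B - 2).
No directed path runs from D to A, so A keeps its natural value.
B = max(W, C)  [with W=1, C=6]  = 6
A = |B - W|  [with B=6, W=1]  = 5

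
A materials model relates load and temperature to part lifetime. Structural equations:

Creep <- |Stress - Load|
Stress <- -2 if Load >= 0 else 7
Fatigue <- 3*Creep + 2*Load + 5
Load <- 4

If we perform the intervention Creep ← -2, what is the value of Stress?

-2

Under do(Creep=-2), the mechanism Creep <- |Stress - Load| is discarded; Creep is fixed at -2.
Since Stress is not a descendant of the intervened variable, it is unaffected.
Stress = -2 if Load >= 0 else 7  [with Load=4]  = -2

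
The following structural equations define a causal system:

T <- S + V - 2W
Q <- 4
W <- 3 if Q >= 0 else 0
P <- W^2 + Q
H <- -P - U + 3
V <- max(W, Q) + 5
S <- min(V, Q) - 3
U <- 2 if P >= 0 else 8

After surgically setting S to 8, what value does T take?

11

The intervention breaks the incoming arrows to S: S <- min(V, Q) - 3 no longer applies, and S = 8.
W = 3 if Q >= 0 else 0  [with Q=4]  = 3
V = max(W, Q) + 5  [with W=3, Q=4]  = 9
T = S + V - 2W  [with S=8, V=9, W=3]  = 11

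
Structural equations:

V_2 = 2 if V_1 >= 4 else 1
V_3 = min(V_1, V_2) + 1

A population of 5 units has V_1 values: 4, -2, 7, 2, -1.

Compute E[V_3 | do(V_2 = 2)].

Every unit gets V_2=2 under the intervention. V_3 values become 3, -1, 3, 3, 0; E[V_3|do(V_2=2)] = 1.6.

1.6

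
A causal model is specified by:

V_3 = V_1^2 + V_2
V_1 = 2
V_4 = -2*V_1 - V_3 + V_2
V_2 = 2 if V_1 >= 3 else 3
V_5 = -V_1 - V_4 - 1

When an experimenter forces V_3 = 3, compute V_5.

do(V_3=3) replaces the equation V_3 = V_1^2 + V_2 with the constant V_3 = 3.
V_2 = 2 if V_1 >= 3 else 3  [with V_1=2]  = 3
V_4 = -2*V_1 - V_3 + V_2  [with V_1=2, V_3=3, V_2=3]  = -4
V_5 = -V_1 - V_4 - 1  [with V_1=2, V_4=-4]  = 1

1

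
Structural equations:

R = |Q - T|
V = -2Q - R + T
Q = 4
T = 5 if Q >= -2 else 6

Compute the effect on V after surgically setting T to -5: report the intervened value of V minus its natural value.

Under do(T=-5), the mechanism T = 5 if Q >= -2 else 6 is discarded; T is fixed at -5.
R = |Q - T|  [with Q=4, T=-5]  = 9
V = -2Q - R + T  [with Q=4, R=9, T=-5]  = -22
Without intervention: T = 5 if Q >= -2 else 6  [with Q=4]  = 5; R = |Q - T|  [with Q=4, T=5]  = 1; V = -2Q - R + T  [with Q=4, R=1, T=5]  = -4.
Change = -22 − (-4) = -18.

-18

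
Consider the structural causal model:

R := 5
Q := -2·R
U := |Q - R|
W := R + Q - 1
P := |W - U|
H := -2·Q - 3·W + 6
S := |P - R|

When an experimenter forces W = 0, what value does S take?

The intervention breaks the incoming arrows to W: W := R + Q - 1 no longer applies, and W = 0.
Q = -2·R  [with R=5]  = -10
U = |Q - R|  [with Q=-10, R=5]  = 15
P = |W - U|  [with W=0, U=15]  = 15
S = |P - R|  [with P=15, R=5]  = 10

10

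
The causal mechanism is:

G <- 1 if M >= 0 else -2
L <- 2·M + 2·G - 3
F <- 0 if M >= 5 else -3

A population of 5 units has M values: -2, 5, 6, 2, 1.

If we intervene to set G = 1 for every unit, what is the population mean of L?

do(G=1) breaks G's dependence on M. With G=1 fixed, L across the units is -5, 9, 11, 3, 1, mean 3.8.

3.8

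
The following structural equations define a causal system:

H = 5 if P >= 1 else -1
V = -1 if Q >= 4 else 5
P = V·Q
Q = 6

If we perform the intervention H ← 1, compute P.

-6

Under do(H=1), the mechanism H = 5 if P >= 1 else -1 is discarded; H is fixed at 1.
Since P is not a descendant of the intervened variable, it is unaffected.
V = -1 if Q >= 4 else 5  [with Q=6]  = -1
P = V·Q  [with V=-1, Q=6]  = -6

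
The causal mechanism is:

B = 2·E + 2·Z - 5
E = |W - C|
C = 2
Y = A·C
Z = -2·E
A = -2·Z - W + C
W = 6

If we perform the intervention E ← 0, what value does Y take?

-8

The intervention breaks the incoming arrows to E: E = |W - C| no longer applies, and E = 0.
Z = -2·E  [with E=0]  = 0
A = -2·Z - W + C  [with Z=0, W=6, C=2]  = -4
Y = A·C  [with A=-4, C=2]  = -8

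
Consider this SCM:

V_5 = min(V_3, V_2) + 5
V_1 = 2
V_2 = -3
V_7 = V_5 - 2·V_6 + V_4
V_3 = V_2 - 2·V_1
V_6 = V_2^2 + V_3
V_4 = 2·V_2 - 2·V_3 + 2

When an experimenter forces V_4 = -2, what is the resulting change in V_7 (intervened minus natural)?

The intervention breaks the incoming arrows to V_4: V_4 = 2·V_2 - 2·V_3 + 2 no longer applies, and V_4 = -2.
V_3 = V_2 - 2·V_1  [with V_2=-3, V_1=2]  = -7
V_5 = min(V_3, V_2) + 5  [with V_3=-7, V_2=-3]  = -2
V_6 = V_2^2 + V_3  [with V_2=-3, V_3=-7]  = 2
V_7 = V_5 - 2·V_6 + V_4  [with V_5=-2, V_6=2, V_4=-2]  = -8
Without intervention: V_3 = V_2 - 2·V_1  [with V_2=-3, V_1=2]  = -7; V_4 = 2·V_2 - 2·V_3 + 2  [with V_2=-3, V_3=-7]  = 10; V_5 = min(V_3, V_2) + 5  [with V_3=-7, V_2=-3]  = -2; V_6 = V_2^2 + V_3  [with V_2=-3, V_3=-7]  = 2; V_7 = V_5 - 2·V_6 + V_4  [with V_5=-2, V_6=2, V_4=10]  = 4.
Change = -8 − 4 = -12.

-12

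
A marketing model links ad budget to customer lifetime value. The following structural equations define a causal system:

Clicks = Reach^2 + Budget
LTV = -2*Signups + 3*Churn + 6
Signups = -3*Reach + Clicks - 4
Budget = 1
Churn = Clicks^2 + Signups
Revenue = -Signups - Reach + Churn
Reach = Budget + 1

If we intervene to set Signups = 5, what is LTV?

86

The intervention breaks the incoming arrows to Signups: Signups = -3*Reach + Clicks - 4 no longer applies, and Signups = 5.
Reach = Budget + 1  [with Budget=1]  = 2
Clicks = Reach^2 + Budget  [with Reach=2, Budget=1]  = 5
Churn = Clicks^2 + Signups  [with Clicks=5, Signups=5]  = 30
LTV = -2*Signups + 3*Churn + 6  [with Signups=5, Churn=30]  = 86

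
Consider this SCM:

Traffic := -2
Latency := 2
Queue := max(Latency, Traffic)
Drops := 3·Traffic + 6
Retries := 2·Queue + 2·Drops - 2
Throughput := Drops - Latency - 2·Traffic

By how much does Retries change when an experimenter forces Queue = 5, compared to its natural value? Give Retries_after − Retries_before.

6

do(Queue=5) replaces the equation Queue := max(Latency, Traffic) with the constant Queue = 5.
Drops = 3·Traffic + 6  [with Traffic=-2]  = 0
Retries = 2·Queue + 2·Drops - 2  [with Queue=5, Drops=0]  = 8
Without intervention: Queue = max(Latency, Traffic)  [with Latency=2, Traffic=-2]  = 2; Drops = 3·Traffic + 6  [with Traffic=-2]  = 0; Retries = 2·Queue + 2·Drops - 2  [with Queue=2, Drops=0]  = 2.
Change = 8 − 2 = 6.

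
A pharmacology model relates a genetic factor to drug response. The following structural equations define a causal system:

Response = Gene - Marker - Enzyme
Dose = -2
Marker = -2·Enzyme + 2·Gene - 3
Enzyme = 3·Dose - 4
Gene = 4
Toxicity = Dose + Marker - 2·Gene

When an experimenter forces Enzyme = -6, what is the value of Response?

do(Enzyme=-6) replaces the equation Enzyme = 3·Dose - 4 with the constant Enzyme = -6.
Marker = -2·Enzyme + 2·Gene - 3  [with Enzyme=-6, Gene=4]  = 17
Response = Gene - Marker - Enzyme  [with Gene=4, Marker=17, Enzyme=-6]  = -7

-7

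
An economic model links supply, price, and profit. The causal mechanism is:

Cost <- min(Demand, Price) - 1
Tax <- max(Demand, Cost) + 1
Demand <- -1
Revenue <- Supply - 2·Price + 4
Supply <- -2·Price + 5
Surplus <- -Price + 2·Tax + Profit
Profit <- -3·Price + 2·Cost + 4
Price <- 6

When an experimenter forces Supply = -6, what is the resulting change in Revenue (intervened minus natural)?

1

do(Supply=-6) replaces the equation Supply <- -2·Price + 5 with the constant Supply = -6.
Revenue = Supply - 2·Price + 4  [with Supply=-6, Price=6]  = -14
Without intervention: Supply = -2·Price + 5  [with Price=6]  = -7; Revenue = Supply - 2·Price + 4  [with Supply=-7, Price=6]  = -15.
Change = -14 − (-15) = 1.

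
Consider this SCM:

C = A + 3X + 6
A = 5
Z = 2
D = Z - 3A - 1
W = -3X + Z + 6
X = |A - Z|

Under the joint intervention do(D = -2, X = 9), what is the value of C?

38

Under do(D = -2, X = 9), each intervened variable's structural equation is replaced by its fixed value.
C = A + 3X + 6  [with A=5, X=9]  = 38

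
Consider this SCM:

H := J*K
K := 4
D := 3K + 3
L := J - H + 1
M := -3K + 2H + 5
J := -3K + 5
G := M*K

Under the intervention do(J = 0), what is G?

Under do(J=0), the mechanism J := -3K + 5 is discarded; J is fixed at 0.
H = J*K  [with J=0, K=4]  = 0
M = -3K + 2H + 5  [with K=4, H=0]  = -7
G = M*K  [with M=-7, K=4]  = -28

-28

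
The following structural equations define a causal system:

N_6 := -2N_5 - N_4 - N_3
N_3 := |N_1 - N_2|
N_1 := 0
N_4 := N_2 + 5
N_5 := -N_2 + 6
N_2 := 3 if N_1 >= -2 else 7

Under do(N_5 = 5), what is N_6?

-21

The intervention breaks the incoming arrows to N_5: N_5 := -N_2 + 6 no longer applies, and N_5 = 5.
N_2 = 3 if N_1 >= -2 else 7  [with N_1=0]  = 3
N_3 = |N_1 - N_2|  [with N_1=0, N_2=3]  = 3
N_4 = N_2 + 5  [with N_2=3]  = 8
N_6 = -2N_5 - N_4 - N_3  [with N_5=5, N_4=8, N_3=3]  = -21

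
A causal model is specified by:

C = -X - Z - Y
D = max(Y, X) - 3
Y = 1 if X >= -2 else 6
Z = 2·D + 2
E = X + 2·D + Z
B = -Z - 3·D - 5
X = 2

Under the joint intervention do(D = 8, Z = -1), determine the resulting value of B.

Setting D = 8, Z = -1 by intervention discards those variables' equations.
B = -Z - 3·D - 5  [with Z=-1, D=8]  = -28

-28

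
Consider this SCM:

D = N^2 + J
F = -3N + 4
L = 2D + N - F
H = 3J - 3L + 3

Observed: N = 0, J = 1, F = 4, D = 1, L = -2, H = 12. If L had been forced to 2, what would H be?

The intervention breaks the incoming arrows to L: L = 2D + N - F no longer applies, and L = 2.
H = 3J - 3L + 3  [with J=1, L=2]  = 0

0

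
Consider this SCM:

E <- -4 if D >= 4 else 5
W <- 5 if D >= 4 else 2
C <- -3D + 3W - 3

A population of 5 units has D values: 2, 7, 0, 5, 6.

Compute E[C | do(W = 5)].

do(W=5) breaks W's dependence on D. With W=5 fixed, C across the units is 6, -9, 12, -3, -6, mean 0.

0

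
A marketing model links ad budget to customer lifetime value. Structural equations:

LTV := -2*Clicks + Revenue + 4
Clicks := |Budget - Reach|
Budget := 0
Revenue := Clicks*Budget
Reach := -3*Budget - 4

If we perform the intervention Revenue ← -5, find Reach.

The intervention breaks the incoming arrows to Revenue: Revenue := Clicks*Budget no longer applies, and Revenue = -5.
Since Reach is not a descendant of the intervened variable, it is unaffected.
Reach = -3*Budget - 4  [with Budget=0]  = -4

-4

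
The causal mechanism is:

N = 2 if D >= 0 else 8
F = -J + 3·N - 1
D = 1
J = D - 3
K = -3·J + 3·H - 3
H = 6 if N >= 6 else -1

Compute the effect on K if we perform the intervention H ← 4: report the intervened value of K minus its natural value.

The intervention breaks the incoming arrows to H: H = 6 if N >= 6 else -1 no longer applies, and H = 4.
J = D - 3  [with D=1]  = -2
K = -3·J + 3·H - 3  [with J=-2, H=4]  = 15
Without intervention: J = D - 3  [with D=1]  = -2; N = 2 if D >= 0 else 8  [with D=1]  = 2; H = 6 if N >= 6 else -1  [with N=2]  = -1; K = -3·J + 3·H - 3  [with J=-2, H=-1]  = 0.
Change = 15 − 0 = 15.

15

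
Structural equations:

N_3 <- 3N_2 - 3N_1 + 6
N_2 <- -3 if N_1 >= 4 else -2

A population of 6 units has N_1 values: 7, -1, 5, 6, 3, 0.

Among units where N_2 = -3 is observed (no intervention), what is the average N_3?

-21

Conditioning on N_2=-3 selects the 3 unit(s) with N_1 ∈ {7, 5, 6}. Their N_3 values: -24, -18, -21. Mean = -21.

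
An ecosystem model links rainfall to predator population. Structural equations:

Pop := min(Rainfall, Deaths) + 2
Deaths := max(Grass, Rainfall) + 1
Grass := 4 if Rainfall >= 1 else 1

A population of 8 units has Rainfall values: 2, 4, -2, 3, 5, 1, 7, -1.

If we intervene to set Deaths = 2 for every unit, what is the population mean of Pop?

3

Under do(Deaths=2), Deaths's equation is replaced by Deaths=2 for every unit. Per-unit Pop: 4, 4, 0, 4, 4, 3, 4, 1. Mean = 3.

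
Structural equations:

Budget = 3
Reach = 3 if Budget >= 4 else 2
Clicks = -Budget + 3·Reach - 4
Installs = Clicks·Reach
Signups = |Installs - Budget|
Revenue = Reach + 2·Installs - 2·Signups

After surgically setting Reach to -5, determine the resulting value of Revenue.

Under do(Reach=-5), the mechanism Reach = 3 if Budget >= 4 else 2 is discarded; Reach is fixed at -5.
Clicks = -Budget + 3·Reach - 4  [with Budget=3, Reach=-5]  = -22
Installs = Clicks·Reach  [with Clicks=-22, Reach=-5]  = 110
Signups = |Installs - Budget|  [with Installs=110, Budget=3]  = 107
Revenue = Reach + 2·Installs - 2·Signups  [with Reach=-5, Installs=110, Signups=107]  = 1

1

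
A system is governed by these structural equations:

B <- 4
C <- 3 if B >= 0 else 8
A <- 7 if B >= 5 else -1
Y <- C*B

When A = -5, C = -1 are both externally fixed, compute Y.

The joint intervention fixes A = -5, C = -1, removing each variable's own equation.
Y = C*B  [with C=-1, B=4]  = -4

-4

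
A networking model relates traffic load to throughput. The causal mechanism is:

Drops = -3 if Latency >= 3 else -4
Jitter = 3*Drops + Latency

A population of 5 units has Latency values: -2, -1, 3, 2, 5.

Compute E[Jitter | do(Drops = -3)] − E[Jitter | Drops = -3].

-2.6

Every unit gets Drops=-3 under the intervention. Jitter values become -11, -10, -6, -7, -4; E[Jitter|do(Drops=-3)] = -7.6.
Observing Drops=-3 restricts to units where Drops's equation naturally yields -3: Latency ∈ {3, 5}. In that subpopulation Jitter = -6, -4, mean -5.
Difference = -7.6 − (-5) = -2.6.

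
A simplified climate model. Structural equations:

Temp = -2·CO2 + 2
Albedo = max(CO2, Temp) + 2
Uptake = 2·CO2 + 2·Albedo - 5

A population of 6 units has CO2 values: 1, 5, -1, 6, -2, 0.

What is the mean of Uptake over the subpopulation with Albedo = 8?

Observing Albedo=8 restricts to units where Albedo's equation naturally yields 8: CO2 ∈ {6, -2}. In that subpopulation Uptake = 23, 7, mean 15.

15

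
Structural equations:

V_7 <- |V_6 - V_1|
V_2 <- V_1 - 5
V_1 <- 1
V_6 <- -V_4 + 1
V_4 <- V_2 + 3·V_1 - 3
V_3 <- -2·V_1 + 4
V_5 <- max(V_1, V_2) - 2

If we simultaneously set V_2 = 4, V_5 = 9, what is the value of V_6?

Setting V_2 = 4, V_5 = 9 by intervention discards those variables' equations.
V_4 = V_2 + 3·V_1 - 3  [with V_2=4, V_1=1]  = 4
V_6 = -V_4 + 1  [with V_4=4]  = -3

-3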